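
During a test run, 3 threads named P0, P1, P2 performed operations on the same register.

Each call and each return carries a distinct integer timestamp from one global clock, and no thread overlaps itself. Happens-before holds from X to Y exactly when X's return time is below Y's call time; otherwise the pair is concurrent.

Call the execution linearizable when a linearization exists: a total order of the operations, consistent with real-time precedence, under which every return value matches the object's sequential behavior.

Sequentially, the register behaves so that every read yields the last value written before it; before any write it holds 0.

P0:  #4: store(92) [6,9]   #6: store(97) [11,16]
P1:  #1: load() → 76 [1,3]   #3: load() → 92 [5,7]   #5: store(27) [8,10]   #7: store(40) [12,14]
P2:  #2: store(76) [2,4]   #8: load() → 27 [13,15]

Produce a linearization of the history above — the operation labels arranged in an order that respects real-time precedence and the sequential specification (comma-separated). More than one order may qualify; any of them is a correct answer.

#2, #1, #4, #3, #5, #8, #6, #7

1. #2 store(76), leaving value 76
2. #1 load() → 76, leaving value 76
3. #4 store(92), leaving value 92
4. #3 load() → 92, leaving value 92
5. #5 store(27), leaving value 27
6. #8 load() → 27, leaving value 27
7. #6 store(97), leaving value 97
8. #7 store(40), leaving value 40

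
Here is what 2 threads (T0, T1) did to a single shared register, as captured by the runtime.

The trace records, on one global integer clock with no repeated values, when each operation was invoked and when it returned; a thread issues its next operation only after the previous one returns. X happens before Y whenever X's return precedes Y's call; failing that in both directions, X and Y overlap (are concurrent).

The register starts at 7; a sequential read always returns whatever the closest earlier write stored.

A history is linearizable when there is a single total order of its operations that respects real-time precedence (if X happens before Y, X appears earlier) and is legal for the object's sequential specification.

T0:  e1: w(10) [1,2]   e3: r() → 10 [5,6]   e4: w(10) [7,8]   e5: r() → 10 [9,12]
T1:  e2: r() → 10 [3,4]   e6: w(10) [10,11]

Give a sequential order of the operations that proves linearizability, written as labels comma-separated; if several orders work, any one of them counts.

1. e1 w(10), leaving value 10
2. e2 r() → 10, leaving value 10
3. e3 r() → 10, leaving value 10
4. e4 w(10), leaving value 10
5. e5 r() → 10, leaving value 10
6. e6 w(10), leaving value 10

e1, e2, e3, e4, e5, e6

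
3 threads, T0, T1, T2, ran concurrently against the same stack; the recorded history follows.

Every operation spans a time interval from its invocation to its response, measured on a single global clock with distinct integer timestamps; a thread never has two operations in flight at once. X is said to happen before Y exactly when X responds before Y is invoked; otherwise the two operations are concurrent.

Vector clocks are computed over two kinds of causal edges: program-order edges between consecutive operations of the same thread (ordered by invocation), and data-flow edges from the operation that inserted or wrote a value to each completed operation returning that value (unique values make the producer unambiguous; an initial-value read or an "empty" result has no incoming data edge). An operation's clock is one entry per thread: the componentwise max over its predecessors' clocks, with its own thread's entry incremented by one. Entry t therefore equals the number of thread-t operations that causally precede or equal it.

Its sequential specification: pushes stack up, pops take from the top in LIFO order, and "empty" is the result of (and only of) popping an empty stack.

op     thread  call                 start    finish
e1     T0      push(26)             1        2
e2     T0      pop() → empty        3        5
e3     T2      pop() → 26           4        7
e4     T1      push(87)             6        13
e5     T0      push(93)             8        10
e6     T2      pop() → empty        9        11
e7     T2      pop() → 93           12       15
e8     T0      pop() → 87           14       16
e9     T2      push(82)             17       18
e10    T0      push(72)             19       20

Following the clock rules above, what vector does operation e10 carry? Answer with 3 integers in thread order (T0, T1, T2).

(5, 1, 0)

VC(e4, invoked at 6): no causal predecessors; +1 on T1 → (0, 1, 0)
VC(e1, invoked at 1): no causal predecessors; +1 on T0 → (1, 0, 0)
e3 (invocation 4): componentwise max over VC(e1)=(1, 0, 0), +1 at T2, giving (1, 0, 1)
e2 (invocation 3): componentwise max over VC(e1)=(1, 0, 0), +1 at T0, giving (2, 0, 0)
e6 (invocation 9): componentwise max over VC(e3)=(1, 0, 1), +1 at T2, giving (1, 0, 2)
e5 (invocation 8): componentwise max over VC(e2)=(2, 0, 0), +1 at T0, giving (3, 0, 0)
e8 (invocation 14): componentwise max over VC(e4)=(0, 1, 0), VC(e5)=(3, 0, 0), +1 at T0, giving (4, 1, 0)
e7 (invocation 12): componentwise max over VC(e5)=(3, 0, 0), VC(e6)=(1, 0, 2), +1 at T2, giving (3, 0, 3)
e10 (invocation 19): componentwise max over VC(e8)=(4, 1, 0), +1 at T0, giving (5, 1, 0)
e9 (invocation 17): componentwise max over VC(e7)=(3, 0, 3), +1 at T2, giving (3, 0, 4)
target: VC(e10) = (5, 1, 0)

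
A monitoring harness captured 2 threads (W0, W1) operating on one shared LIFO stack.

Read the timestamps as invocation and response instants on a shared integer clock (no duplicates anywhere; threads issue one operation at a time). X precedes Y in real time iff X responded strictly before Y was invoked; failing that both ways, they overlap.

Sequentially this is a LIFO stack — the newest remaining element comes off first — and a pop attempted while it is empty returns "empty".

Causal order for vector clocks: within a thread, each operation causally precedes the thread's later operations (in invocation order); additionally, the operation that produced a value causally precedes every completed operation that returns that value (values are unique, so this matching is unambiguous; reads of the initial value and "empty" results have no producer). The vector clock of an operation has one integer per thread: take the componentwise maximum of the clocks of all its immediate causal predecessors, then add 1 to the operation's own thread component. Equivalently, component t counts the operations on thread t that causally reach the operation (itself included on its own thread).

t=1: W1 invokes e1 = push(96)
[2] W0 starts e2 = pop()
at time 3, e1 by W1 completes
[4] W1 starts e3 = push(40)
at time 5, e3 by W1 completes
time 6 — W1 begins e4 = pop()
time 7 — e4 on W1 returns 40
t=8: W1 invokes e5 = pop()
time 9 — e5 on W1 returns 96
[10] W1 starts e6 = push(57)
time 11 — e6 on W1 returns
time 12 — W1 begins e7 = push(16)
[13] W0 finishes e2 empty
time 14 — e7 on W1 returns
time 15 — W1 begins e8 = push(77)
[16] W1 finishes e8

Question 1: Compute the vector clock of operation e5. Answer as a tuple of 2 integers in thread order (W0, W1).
Answer: (0, 4)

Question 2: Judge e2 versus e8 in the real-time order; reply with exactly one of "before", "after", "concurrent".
Answer: before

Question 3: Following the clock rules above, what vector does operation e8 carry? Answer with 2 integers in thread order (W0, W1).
Answer: (0, 7)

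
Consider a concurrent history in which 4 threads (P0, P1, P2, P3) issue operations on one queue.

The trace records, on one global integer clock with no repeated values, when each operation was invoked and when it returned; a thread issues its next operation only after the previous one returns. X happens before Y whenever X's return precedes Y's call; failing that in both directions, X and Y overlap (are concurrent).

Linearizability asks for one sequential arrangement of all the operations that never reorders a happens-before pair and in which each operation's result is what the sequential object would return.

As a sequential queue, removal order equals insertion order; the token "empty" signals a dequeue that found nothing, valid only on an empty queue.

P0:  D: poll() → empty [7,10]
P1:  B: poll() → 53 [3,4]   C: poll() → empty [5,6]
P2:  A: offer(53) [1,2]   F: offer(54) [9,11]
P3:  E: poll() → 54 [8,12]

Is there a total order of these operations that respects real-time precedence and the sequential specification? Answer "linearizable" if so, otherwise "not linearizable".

linearizable

one valid linearization: A, B, C, D, F, E
1. A offer(53), leaving queue <53>
2. B poll() → 53, leaving queue <>
3. C poll() → empty, leaving queue <>
4. D poll() → empty, leaving queue <>
5. F offer(54), leaving queue <54>
6. E poll() → 54, leaving queue <>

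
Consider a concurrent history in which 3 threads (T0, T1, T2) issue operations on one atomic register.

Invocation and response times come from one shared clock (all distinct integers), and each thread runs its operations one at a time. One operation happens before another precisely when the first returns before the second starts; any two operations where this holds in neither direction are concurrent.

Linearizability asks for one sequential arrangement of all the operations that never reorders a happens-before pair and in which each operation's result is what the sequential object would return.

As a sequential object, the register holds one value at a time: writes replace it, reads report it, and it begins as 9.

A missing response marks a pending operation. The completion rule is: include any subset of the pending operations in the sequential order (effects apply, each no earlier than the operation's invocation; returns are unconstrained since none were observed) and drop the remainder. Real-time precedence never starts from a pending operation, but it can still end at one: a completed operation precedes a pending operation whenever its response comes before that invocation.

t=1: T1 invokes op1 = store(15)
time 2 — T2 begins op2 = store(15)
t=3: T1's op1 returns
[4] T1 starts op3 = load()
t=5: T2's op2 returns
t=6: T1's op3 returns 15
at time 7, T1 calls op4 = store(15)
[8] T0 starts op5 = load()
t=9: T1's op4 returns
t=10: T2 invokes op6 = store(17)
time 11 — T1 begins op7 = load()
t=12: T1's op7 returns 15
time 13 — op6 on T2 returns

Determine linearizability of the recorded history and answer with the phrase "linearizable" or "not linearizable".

linearizable

witness order: op1, op2, op3, op4, op5, op7, op6
1. op1 store(15), leaving value 15
2. op2 store(15), leaving value 15
3. op3 load() → 15, leaving value 15
4. op4 store(15), leaving value 15
5. op5 load() (pending, included), leaving value 15
6. op7 load() → 15, leaving value 15
7. op6 store(17), leaving value 17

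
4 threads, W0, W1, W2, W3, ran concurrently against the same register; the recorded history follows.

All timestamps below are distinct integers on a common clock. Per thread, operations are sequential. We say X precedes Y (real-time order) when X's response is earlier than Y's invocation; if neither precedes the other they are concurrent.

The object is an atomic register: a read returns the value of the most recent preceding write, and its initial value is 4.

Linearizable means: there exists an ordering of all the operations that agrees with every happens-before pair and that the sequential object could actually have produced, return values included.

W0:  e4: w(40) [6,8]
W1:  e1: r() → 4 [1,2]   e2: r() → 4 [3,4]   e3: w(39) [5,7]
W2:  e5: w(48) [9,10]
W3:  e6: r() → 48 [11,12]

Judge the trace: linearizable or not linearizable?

linearizable

witness order: e1, e2, e3, e4, e5, e6
after step 1 (e1 r() → 4): value 4
after step 2 (e2 r() → 4): value 4
after step 3 (e3 w(39)): value 39
after step 4 (e4 w(40)): value 40
after step 5 (e5 w(48)): value 48
after step 6 (e6 r() → 48): value 48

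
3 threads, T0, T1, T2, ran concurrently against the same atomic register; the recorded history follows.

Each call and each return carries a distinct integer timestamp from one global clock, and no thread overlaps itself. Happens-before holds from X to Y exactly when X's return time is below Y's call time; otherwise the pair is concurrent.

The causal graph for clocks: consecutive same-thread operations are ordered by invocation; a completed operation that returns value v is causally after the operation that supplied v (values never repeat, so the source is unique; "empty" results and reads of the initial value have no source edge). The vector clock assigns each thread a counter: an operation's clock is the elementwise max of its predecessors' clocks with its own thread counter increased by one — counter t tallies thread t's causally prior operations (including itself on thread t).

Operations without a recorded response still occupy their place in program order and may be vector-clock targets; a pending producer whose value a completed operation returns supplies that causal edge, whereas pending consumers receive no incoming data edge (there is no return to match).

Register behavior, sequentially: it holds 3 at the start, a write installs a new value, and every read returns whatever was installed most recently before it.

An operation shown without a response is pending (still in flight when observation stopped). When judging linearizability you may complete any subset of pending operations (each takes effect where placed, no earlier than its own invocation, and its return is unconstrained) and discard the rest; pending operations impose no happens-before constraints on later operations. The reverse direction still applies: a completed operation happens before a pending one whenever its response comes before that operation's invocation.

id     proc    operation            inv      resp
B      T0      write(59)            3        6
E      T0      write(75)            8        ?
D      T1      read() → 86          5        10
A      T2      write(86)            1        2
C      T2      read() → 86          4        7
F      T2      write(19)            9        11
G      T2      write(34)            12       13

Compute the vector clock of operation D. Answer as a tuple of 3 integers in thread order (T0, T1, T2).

(0, 1, 1)

A, invoked 1, has no incoming edges; only T2's bump applies → (0, 0, 1)
B, invoked 3, has no incoming edges; only T0's bump applies → (1, 0, 0)
invoked at 4, C merges VC(A)=(0, 0, 1) and bumps T2's slot → (0, 0, 2)
invoked at 5, D merges VC(A)=(0, 0, 1) and bumps T1's slot → (0, 1, 1)
invoked at 8, E merges VC(B)=(1, 0, 0) and bumps T0's slot → (2, 0, 0)
invoked at 9, F merges VC(C)=(0, 0, 2) and bumps T2's slot → (0, 0, 3)
invoked at 12, G merges VC(F)=(0, 0, 3) and bumps T2's slot → (0, 0, 4)
target: VC(D) = (0, 1, 1)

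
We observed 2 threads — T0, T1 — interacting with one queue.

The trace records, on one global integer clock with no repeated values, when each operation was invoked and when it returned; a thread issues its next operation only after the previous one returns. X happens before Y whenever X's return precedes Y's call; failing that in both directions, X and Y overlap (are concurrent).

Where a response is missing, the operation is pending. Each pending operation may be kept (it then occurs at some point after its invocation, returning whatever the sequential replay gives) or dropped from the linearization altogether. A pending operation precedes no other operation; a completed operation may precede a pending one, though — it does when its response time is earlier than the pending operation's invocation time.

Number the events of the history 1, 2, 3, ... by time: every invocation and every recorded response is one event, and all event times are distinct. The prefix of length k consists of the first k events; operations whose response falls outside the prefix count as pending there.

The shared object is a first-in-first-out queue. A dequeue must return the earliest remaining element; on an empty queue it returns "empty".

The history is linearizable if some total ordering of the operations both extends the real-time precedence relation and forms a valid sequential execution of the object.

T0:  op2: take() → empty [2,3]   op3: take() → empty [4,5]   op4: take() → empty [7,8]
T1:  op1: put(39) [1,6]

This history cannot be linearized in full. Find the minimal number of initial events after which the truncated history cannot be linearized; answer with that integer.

one valid order for events 1..7 is op2, op3, op1:
after step 1 (op2 take() → empty): queue <>
after step 2 (op3 take() → empty): queue <>
after step 3 (op1 put(39)): queue <39>
event 8 — op4's response, time 8 — after it, nothing linearizes
e.g. op1, op2, op3, op4: illegal at step 2, since op2 take() → empty cannot apply there
e.g. op2, op1, op3, op4: illegal at step 3, since op3 take() → empty cannot apply there

8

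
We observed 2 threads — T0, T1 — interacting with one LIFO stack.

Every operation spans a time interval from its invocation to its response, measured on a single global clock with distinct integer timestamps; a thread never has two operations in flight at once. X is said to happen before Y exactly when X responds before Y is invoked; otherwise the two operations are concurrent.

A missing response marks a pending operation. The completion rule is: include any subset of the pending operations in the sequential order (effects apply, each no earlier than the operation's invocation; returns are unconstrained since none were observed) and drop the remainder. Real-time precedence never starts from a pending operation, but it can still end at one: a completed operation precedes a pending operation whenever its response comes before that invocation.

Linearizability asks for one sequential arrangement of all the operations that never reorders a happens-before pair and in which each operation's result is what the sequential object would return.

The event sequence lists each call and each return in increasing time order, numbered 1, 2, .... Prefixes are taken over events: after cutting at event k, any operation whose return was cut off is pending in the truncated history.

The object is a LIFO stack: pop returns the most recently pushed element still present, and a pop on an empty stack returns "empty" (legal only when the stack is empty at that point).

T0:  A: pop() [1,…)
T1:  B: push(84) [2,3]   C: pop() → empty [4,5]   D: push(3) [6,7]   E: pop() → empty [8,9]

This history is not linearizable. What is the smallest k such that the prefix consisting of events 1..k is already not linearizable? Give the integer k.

9

a valid linearization of events 1..8 exists, for instance B, A, C, D:
step 1: B push(84) — stack <84>
step 2: A pop() (pending, included) — stack <>
step 3: C pop() → empty — stack <>
step 4: D push(3) — stack <3>
with event 9 included (E responding at time 9), all real-time-consistent orders fail
no completion choice of the 1 pending operation (A) rescues it — every subset was tried
one such order, B, C, D, E (pending dropped), breaks at step 2 where C pop() → empty is illegal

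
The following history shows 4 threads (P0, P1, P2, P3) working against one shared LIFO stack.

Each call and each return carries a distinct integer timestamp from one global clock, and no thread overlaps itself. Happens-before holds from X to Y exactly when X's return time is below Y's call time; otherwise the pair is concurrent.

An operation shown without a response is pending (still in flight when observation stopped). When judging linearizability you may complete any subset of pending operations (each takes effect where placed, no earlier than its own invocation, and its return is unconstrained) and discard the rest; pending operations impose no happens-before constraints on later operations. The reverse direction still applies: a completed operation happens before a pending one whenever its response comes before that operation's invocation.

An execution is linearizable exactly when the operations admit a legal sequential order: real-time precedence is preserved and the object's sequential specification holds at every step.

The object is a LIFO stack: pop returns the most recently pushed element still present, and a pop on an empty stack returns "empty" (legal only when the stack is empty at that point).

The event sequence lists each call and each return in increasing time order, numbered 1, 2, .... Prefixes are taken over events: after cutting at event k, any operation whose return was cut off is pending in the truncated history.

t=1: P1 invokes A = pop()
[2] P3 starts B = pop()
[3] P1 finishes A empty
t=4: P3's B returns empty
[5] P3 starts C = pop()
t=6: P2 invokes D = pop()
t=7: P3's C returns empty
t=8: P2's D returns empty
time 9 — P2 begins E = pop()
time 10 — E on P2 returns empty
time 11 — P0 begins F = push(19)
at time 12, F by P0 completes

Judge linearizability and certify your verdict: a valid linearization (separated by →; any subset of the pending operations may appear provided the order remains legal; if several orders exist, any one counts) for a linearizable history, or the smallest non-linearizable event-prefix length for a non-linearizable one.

after step 1 (A pop() → empty): stack <>
after step 2 (B pop() → empty): stack <>
after step 3 (C pop() → empty): stack <>
after step 4 (D pop() → empty): stack <>
after step 5 (E pop() → empty): stack <>
after step 6 (F push(19)): stack <19>

linearizable — witness: A → B → C → D → E → F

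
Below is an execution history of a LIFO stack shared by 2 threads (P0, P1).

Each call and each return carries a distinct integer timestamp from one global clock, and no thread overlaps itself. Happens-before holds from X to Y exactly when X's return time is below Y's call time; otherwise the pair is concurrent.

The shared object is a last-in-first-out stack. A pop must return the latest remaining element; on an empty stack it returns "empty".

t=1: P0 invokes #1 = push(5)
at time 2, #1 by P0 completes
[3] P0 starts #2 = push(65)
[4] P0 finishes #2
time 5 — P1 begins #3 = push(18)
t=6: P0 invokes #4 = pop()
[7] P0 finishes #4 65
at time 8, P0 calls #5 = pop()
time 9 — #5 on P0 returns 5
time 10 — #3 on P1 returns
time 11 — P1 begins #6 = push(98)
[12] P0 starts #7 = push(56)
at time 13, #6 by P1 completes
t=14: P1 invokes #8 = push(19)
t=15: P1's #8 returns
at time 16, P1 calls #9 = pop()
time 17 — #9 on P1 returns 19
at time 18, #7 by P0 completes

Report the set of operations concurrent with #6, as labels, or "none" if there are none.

#6 spans [11,13]: anything still running between times 11 and 13 counts as concurrent
#1 [1,2]: before
#2 [3,4]: before
#3 [5,10]: before
#4 [6,7]: before
#5 [8,9]: before
#7 [12,18]: concurrent
#8 [14,15]: after
#9 [16,17]: after

#7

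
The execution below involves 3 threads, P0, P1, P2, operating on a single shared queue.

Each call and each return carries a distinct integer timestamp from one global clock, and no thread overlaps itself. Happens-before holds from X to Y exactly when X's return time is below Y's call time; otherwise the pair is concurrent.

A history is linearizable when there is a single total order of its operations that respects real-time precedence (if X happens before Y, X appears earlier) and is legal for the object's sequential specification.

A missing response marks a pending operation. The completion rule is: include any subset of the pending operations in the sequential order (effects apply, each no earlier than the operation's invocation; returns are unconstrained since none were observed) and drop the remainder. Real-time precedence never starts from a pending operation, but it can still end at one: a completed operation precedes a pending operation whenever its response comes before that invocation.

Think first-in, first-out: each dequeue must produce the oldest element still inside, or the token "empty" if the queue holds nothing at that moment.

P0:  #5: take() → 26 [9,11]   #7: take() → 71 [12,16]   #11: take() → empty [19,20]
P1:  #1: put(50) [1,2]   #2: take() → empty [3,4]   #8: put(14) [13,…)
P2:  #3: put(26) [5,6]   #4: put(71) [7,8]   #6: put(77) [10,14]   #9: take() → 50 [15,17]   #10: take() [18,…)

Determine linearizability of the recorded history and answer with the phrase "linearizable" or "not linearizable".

not linearizable

events 1..3 are fine; event 4 — the response of #2 at time 4 — makes the prefix non-linearizable
exhaustive check: the 2 completed queue ops admit one real-time order; illegal
e.g. #1, #2: illegal at step 2, since #2 take() → empty cannot apply there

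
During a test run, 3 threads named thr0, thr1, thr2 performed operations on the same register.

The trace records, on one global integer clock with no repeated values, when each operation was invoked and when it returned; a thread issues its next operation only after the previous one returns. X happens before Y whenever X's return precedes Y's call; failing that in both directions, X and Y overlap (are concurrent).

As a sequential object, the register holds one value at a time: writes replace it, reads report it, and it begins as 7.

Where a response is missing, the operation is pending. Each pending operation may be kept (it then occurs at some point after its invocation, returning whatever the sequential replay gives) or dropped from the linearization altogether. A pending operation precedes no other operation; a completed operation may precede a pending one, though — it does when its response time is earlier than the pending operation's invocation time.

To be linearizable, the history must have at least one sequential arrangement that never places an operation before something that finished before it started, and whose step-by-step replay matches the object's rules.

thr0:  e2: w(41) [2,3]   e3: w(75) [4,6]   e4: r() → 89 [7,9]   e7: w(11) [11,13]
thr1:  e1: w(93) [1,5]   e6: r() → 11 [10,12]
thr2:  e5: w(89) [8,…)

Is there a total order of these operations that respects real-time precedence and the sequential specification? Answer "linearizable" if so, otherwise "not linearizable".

one valid linearization: e1, e2, e3, e5, e4, e7, e6
after step 1 (e1 w(93)): value 93
after step 2 (e2 w(41)): value 41
after step 3 (e3 w(75)): value 75
after step 4 (e5 w(89) (pending, included)): value 89
after step 5 (e4 r() → 89): value 89
after step 6 (e7 w(11)): value 11
after step 7 (e6 r() → 11): value 11

linearizable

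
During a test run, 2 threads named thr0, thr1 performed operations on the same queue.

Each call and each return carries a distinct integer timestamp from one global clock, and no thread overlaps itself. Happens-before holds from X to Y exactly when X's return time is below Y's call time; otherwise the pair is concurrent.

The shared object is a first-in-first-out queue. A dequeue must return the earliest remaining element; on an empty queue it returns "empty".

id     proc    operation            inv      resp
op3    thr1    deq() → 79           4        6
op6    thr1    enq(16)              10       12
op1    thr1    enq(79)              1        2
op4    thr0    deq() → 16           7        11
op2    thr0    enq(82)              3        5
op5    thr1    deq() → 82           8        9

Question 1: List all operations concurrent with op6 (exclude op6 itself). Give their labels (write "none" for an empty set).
Answer: op4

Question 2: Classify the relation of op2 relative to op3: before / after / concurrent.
Answer: concurrent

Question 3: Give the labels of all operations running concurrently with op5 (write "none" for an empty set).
Answer: op4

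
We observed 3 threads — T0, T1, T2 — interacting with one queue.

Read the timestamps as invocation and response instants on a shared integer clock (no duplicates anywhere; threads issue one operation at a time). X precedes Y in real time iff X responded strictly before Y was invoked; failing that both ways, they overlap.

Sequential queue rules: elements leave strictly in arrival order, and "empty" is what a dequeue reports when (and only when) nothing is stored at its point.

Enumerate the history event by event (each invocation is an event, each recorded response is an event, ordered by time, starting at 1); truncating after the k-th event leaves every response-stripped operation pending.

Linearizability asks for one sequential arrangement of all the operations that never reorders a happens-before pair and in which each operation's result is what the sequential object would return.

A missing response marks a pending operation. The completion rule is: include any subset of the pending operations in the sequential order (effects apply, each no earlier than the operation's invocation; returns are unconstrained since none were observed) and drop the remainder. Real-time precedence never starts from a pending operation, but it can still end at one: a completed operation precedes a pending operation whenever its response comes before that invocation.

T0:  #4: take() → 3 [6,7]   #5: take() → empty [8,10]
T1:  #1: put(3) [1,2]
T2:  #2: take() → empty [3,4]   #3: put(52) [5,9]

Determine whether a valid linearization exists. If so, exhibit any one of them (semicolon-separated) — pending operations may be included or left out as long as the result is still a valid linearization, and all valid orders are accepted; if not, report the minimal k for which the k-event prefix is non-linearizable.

not linearizable — minimal violating prefix: 4 events

already the first 4 events (up to #2's response at time 4) admit no linearization; the first 3 still do
the completed operations (2 total) allow one real-time order; the queue replay rejects it
one such order, #1, #2, breaks at step 2 where #2 take() → empty is illegal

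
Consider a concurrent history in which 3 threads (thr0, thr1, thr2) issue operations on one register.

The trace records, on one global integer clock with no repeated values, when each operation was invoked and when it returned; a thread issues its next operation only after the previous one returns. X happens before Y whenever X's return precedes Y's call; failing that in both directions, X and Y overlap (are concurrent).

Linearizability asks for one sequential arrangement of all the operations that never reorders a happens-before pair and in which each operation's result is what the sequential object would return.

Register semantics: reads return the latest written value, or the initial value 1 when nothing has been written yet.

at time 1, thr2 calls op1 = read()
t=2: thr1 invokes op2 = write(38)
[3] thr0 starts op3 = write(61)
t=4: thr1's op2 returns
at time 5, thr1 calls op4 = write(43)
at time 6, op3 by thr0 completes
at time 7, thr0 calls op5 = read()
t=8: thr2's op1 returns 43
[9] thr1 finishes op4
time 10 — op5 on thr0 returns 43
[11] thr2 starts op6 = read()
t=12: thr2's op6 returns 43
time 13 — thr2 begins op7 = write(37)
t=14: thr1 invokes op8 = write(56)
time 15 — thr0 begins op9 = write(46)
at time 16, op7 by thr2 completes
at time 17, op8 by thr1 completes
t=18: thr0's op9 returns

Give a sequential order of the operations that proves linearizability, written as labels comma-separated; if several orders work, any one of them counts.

op2, op3, op4, op1, op5, op6, op7, op8, op9

after step 1 (op2 write(38)): value 38
after step 2 (op3 write(61)): value 61
after step 3 (op4 write(43)): value 43
after step 4 (op1 read() → 43): value 43
after step 5 (op5 read() → 43): value 43
after step 6 (op6 read() → 43): value 43
after step 7 (op7 write(37)): value 37
after step 8 (op8 write(56)): value 56
after step 9 (op9 write(46)): value 46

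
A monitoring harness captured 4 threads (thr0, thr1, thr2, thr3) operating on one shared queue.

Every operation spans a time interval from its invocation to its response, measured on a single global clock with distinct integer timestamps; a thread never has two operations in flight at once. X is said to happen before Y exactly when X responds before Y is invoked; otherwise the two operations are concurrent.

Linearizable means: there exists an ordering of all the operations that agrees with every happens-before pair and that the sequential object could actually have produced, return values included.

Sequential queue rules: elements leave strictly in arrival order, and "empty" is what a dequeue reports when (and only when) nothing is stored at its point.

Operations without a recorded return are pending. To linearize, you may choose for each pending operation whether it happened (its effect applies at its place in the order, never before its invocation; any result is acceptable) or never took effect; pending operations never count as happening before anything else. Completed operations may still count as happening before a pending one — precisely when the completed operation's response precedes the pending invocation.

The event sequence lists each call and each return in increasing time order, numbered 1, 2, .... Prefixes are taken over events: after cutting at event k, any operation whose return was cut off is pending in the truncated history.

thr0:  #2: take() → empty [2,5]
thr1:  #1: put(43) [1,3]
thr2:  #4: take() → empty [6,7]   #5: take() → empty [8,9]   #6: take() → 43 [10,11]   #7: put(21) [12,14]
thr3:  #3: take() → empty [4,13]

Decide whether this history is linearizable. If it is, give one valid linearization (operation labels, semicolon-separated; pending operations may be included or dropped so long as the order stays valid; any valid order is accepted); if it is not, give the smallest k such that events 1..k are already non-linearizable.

the violation lands at event 11, #6's response at time 11: events 1..10 linearize, events 1..11 do not
the 5 completed operations admit 2 real-time orders; each fails the queue replay
including or dropping the 1 pending operation (#3) in any combination fails
one such order, #1, #2, #4, #5, #6 (pending dropped), breaks at step 2 where #2 take() → empty is illegal
one such order, #2, #1, #4, #5, #6 (pending dropped), breaks at step 3 where #4 take() → empty is illegal

not linearizable — minimal violating prefix: 11 events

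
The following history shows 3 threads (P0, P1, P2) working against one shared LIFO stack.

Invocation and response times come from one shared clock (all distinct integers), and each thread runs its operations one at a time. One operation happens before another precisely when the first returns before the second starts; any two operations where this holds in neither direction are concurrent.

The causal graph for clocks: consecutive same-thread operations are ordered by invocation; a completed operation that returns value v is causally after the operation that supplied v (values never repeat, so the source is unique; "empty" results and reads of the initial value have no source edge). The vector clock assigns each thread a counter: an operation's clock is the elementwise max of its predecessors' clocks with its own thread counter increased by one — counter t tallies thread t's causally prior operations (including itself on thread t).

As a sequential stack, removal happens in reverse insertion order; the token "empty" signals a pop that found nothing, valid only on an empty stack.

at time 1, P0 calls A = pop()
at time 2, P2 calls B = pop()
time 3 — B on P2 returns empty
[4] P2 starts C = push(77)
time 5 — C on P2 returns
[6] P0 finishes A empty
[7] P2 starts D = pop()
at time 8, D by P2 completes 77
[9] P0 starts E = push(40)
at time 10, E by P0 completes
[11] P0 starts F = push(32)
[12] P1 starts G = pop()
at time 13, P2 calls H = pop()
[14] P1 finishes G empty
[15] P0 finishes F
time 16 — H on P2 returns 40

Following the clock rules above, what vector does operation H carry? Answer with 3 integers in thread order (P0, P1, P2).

(2, 0, 4)

VC(B, invoked at 2): no causal predecessors; +1 on P2 → (0, 0, 1)
VC(G, invoked at 12): no causal predecessors; +1 on P1 → (0, 1, 0)
VC(A, invoked at 1): no causal predecessors; +1 on P0 → (1, 0, 0)
VC(C, invoked at 4): max of VC(B)=(0, 0, 1), then +1 on thread P2 → (0, 0, 2)
VC(E, invoked at 9): max of VC(A)=(1, 0, 0), then +1 on thread P0 → (2, 0, 0)
VC(D, invoked at 7): max of VC(C)=(0, 0, 2), then +1 on thread P2 → (0, 0, 3)
VC(F, invoked at 11): max of VC(E)=(2, 0, 0), then +1 on thread P0 → (3, 0, 0)
VC(H, invoked at 13): max of VC(D)=(0, 0, 3), VC(E)=(2, 0, 0), then +1 on thread P2 → (2, 0, 4)
target: VC(H) = (2, 0, 4)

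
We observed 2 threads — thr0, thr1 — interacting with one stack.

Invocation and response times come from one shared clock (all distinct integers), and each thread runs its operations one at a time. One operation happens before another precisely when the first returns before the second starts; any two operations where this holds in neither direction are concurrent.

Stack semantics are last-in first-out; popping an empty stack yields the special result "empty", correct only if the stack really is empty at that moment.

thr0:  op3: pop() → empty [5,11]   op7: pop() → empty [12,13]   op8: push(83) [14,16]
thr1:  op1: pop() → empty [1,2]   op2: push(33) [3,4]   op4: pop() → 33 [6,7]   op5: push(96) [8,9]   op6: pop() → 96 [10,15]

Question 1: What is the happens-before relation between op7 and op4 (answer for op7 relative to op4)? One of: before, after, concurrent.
after

op7 spans [12,13], op4 spans [6,7]
resp(op4)=7 < inv(op7)=12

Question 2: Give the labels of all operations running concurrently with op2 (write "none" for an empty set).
none

op2 spans [3,4]; an op avoiding the whole window 3..4 is ordered, any other is concurrent
op1 [1,2]: before
op3 [5,11]: after
op4 [6,7]: after
op5 [8,9]: after
op6 [10,15]: after
op7 [12,13]: after
op8 [14,16]: after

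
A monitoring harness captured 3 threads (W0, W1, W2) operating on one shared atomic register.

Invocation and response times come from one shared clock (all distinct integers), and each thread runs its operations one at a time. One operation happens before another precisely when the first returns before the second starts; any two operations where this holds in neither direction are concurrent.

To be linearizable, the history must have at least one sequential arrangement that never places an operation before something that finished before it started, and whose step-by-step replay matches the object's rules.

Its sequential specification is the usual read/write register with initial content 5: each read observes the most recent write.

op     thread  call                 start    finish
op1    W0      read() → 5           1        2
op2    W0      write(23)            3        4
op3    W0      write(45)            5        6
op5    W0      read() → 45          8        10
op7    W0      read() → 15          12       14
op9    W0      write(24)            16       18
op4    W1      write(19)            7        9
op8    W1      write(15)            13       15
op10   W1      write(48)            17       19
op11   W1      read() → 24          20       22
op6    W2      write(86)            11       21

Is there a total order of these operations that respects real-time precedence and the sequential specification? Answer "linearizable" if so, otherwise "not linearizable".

linearizable

witness order: op1, op2, op3, op5, op4, op6, op8, op7, op10, op9, op11
after step 1 (op1 read() → 5): value 5
after step 2 (op2 write(23)): value 23
after step 3 (op3 write(45)): value 45
after step 4 (op5 read() → 45): value 45
after step 5 (op4 write(19)): value 19
after step 6 (op6 write(86)): value 86
after step 7 (op8 write(15)): value 15
after step 8 (op7 read() → 15): value 15
after step 9 (op10 write(48)): value 48
after step 10 (op9 write(24)): value 24
after step 11 (op11 read() → 24): value 24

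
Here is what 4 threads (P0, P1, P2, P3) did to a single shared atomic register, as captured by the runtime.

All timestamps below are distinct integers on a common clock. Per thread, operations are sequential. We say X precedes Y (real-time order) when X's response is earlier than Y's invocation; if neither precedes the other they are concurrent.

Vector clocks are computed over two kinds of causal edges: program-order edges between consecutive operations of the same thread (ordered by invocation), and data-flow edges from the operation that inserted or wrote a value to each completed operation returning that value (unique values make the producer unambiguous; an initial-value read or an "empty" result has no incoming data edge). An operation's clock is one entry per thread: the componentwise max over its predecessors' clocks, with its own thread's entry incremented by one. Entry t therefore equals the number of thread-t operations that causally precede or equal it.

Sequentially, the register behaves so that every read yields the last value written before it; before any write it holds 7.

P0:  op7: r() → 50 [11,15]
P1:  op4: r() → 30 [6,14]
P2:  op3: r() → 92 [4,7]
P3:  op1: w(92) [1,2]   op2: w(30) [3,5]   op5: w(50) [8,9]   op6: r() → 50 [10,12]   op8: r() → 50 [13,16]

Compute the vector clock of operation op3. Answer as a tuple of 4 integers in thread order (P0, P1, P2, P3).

op1 (invocation 1): nothing precedes it; P3's component alone gives (0, 0, 0, 1)
invoked at 3, op2 merges VC(op1)=(0, 0, 0, 1) and bumps P3's slot → (0, 0, 0, 2)
invoked at 4, op3 merges VC(op1)=(0, 0, 0, 1) and bumps P2's slot → (0, 0, 1, 1)
invoked at 8, op5 merges VC(op2)=(0, 0, 0, 2) and bumps P3's slot → (0, 0, 0, 3)
invoked at 6, op4 merges VC(op2)=(0, 0, 0, 2) and bumps P1's slot → (0, 1, 0, 2)
invoked at 10, op6 merges VC(op5)=(0, 0, 0, 3) and bumps P3's slot → (0, 0, 0, 4)
invoked at 11, op7 merges VC(op5)=(0, 0, 0, 3) and bumps P0's slot → (1, 0, 0, 3)
invoked at 13, op8 merges VC(op5)=(0, 0, 0, 3), VC(op6)=(0, 0, 0, 4) and bumps P3's slot → (0, 0, 0, 5)
target: VC(op3) = (0, 0, 1, 1)

(0, 0, 1, 1)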